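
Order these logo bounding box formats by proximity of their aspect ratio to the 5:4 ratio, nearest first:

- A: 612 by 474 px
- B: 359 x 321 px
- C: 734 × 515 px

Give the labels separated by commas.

A, B, C

Ratios: A = 612 / 474 ≈ 1.291; B = 359 / 321 ≈ 1.118; C = 734 / 515 ≈ 1.425.
|Δ from 1.250|: A 0.041; B 0.132; C 0.175.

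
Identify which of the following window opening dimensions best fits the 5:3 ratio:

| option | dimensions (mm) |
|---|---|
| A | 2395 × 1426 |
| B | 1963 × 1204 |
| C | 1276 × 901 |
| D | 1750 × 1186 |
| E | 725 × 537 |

A

Target 5:3 ≈ 1.667.
A: 1.680 (Δ0.013)  B: 1.630 (Δ0.037)  C: 1.416 (Δ0.251)  D: 1.476 (Δ0.191)  E: 1.350 (Δ0.317)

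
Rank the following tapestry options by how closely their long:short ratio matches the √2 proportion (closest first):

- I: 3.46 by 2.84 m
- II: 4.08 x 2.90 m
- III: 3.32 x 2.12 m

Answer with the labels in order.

II, III, I

I: 3.46/2.84 ≈ 1.218 → |1.218 − 1.414| = 0.196
II: 4.08/2.90 ≈ 1.407 → |1.407 − 1.414| = 0.007
III: 3.32/2.12 ≈ 1.566 → |1.566 − 1.414| = 0.152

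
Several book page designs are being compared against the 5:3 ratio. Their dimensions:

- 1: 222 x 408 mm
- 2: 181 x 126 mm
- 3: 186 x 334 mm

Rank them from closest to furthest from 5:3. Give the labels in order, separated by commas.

1: 408/222 ≈ 1.838 → |1.838 − 1.667| = 0.171
2: 181/126 ≈ 1.437 → |1.437 − 1.667| = 0.230
3: 334/186 ≈ 1.796 → |1.796 − 1.667| = 0.129

3, 1, 2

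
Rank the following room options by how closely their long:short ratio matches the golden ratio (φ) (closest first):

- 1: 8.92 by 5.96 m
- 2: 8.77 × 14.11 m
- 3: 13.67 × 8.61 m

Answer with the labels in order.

1: 8.92/5.96 ≈ 1.497 → |1.497 − 1.618| = 0.121
2: 14.11/8.77 ≈ 1.609 → |1.609 − 1.618| = 0.009
3: 13.67/8.61 ≈ 1.588 → |1.588 − 1.618| = 0.030

2, 3, 1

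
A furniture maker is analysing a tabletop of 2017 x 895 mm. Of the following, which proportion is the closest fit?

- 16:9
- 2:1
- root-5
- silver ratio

root-5

2017/895 ≈ 2.254. Nearest candidates are root-5 (2.236, off by 0.018) and silver ratio (2.414, off by 0.160).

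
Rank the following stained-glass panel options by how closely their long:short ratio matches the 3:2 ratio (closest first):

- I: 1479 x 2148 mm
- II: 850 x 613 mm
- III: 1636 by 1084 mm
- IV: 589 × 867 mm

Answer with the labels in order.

I: 2148/1479 ≈ 1.452 → |1.452 − 1.500| = 0.048
II: 850/613 ≈ 1.387 → |1.387 − 1.500| = 0.113
III: 1636/1084 ≈ 1.509 → |1.509 − 1.500| = 0.009
IV: 867/589 ≈ 1.472 → |1.472 − 1.500| = 0.028

III, IV, I, II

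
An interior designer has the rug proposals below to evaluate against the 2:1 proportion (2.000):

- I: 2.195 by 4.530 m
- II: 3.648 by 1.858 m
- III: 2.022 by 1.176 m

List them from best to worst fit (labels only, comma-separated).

Ratios: I = 4.530 / 2.195 ≈ 2.064; II = 3.648 / 1.858 ≈ 1.963; III = 2.022 / 1.176 ≈ 1.719.
|Δ from 2.000|: I 0.064; II 0.037; III 0.281.

II, I, III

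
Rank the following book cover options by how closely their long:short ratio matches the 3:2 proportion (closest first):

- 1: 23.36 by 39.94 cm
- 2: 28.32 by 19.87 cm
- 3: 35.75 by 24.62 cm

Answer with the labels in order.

3, 2, 1

Ratios: 1 = 39.94 / 23.36 ≈ 1.710; 2 = 28.32 / 19.87 ≈ 1.425; 3 = 35.75 / 24.62 ≈ 1.452.
|Δ from 1.500|: 1 0.210; 2 0.075; 3 0.048.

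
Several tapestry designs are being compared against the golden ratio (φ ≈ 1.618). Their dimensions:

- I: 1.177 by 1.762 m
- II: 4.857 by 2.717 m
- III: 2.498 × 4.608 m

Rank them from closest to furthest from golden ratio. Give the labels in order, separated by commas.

I: 1.762/1.177 ≈ 1.497 → |1.497 − 1.618| = 0.121
II: 4.857/2.717 ≈ 1.788 → |1.788 − 1.618| = 0.170
III: 4.608/2.498 ≈ 1.845 → |1.845 − 1.618| = 0.227

I, II, III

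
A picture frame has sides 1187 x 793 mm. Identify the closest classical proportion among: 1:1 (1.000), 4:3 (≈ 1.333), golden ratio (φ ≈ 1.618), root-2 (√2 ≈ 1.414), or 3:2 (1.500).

3:2

1187/793 ≈ 1.497. Nearest candidates are 3:2 (1.500, off by 0.003) and root-2 (1.414, off by 0.083).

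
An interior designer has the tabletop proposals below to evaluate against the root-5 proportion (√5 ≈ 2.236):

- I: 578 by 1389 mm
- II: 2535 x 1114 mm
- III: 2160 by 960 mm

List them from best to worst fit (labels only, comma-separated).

I: 1389/578 ≈ 2.403 → |2.403 − 2.236| = 0.167
II: 2535/1114 ≈ 2.276 → |2.276 − 2.236| = 0.040
III: 2160/960 ≈ 2.250 → |2.250 − 2.236| = 0.014

III, II, I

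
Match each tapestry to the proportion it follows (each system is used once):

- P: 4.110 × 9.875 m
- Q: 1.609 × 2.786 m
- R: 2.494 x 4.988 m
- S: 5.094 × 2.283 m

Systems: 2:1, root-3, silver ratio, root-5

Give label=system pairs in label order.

P = 9.875/4.110 ≈ 2.403 → silver ratio (2.414)
Q = 2.786/1.609 ≈ 1.732 → root-3 (1.732)
R = 4.988/2.494 ≈ 2.000 → 2:1 (2.000)
S = 5.094/2.283 ≈ 2.231 → root-5 (2.236)

P=silver ratio, Q=root-3, R=2:1, S=root-5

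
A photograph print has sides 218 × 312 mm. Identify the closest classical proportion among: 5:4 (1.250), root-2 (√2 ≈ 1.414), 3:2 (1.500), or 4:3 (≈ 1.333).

root-2

312/218 ≈ 1.431. Nearest candidates are root-2 (1.414, off by 0.017) and 3:2 (1.500, off by 0.069).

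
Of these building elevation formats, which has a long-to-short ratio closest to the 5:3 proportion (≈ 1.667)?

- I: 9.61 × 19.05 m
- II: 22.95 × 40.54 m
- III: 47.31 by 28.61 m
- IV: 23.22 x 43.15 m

Target 5:3 ≈ 1.667.
I: 1.982 (Δ0.315)  II: 1.766 (Δ0.099)  III: 1.654 (Δ0.013)  IV: 1.858 (Δ0.191)

III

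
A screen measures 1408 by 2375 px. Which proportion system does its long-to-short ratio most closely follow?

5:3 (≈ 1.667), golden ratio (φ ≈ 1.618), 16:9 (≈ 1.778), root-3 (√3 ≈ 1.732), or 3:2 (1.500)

2375/1408 ≈ 1.687. Nearest candidates are 5:3 (1.667, off by 0.020) and root-3 (1.732, off by 0.045).

5:3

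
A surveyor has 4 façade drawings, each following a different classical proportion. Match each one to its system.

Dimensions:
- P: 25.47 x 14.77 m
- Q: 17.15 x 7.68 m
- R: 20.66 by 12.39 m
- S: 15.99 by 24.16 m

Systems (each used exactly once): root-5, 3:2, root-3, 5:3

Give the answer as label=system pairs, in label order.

P=root-3, Q=root-5, R=5:3, S=3:2

Ratios: P ≈ 1.724; Q ≈ 2.233; R ≈ 1.667; S ≈ 1.511.
Targets: root-5 ≈ 2.236; 3:2 ≈ 1.500; root-3 ≈ 1.732; 5:3 ≈ 1.667.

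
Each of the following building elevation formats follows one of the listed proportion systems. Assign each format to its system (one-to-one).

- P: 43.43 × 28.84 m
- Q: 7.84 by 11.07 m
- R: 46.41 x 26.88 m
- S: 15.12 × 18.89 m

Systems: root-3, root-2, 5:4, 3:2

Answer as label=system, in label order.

P=3:2, Q=root-2, R=root-3, S=5:4

P = 43.43/28.84 ≈ 1.506 → 3:2 (1.500)
Q = 11.07/7.84 ≈ 1.412 → root-2 (1.414)
R = 46.41/26.88 ≈ 1.727 → root-3 (1.732)
S = 18.89/15.12 ≈ 1.249 → 5:4 (1.250)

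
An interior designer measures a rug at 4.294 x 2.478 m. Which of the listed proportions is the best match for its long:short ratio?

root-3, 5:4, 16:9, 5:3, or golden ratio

Ratio = 4.294 / 2.478 ≈ 1.733.
Distances: root-3 1.732 (Δ 0.001); 5:4 1.250 (Δ 0.483); 16:9 1.778 (Δ 0.045); 5:3 1.667 (Δ 0.066); golden ratio 1.618 (Δ 0.115).

root-3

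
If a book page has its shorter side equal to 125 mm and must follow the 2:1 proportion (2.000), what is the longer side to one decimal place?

250.0 mm

2:1 = 2.00000.
Longer side = 125 × 2.00000 ≈ 250.000 → 250.0 mm.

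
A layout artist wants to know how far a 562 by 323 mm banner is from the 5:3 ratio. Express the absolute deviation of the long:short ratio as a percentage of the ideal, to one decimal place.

Ratio = 562 / 323 ≈ 1.7399.
Ideal 5:3 ≈ 1.6667. |1.7399 − 1.6667| / 1.6667 ≈ 4.39% → 4.4%.

4.4%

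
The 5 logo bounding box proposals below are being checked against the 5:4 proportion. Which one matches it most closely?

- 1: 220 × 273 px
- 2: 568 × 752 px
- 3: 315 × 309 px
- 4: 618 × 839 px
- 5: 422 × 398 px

1

Ratios (long/short): 1 ≈ 1.241; 2 ≈ 1.324; 3 ≈ 1.019; 4 ≈ 1.358; 5 ≈ 1.060.
5:4 ≈ 1.250; option 1 is nearest (Δ 0.009).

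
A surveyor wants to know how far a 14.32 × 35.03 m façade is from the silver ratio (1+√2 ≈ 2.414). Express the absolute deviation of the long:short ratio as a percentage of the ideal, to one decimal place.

1.3%

Ratio = 35.03 / 14.32 ≈ 2.4462.
Ideal silver ratio ≈ 2.4142. |2.4462 − 2.4142| / 2.4142 ≈ 1.33% → 1.3%.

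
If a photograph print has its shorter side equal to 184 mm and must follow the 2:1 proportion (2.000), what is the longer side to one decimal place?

368.0 mm

2:1 = 2.00000.
Longer side = 184 × 2.00000 ≈ 368.000 → 368.0 mm.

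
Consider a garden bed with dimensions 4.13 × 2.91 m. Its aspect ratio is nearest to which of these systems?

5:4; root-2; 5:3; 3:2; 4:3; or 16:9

Ratio = 4.13 / 2.91 ≈ 1.419.
Distances: 5:4 1.250 (Δ 0.169); root-2 1.414 (Δ 0.005); 5:3 1.667 (Δ 0.248); 3:2 1.500 (Δ 0.081); 4:3 1.333 (Δ 0.086); 16:9 1.778 (Δ 0.359).

root-2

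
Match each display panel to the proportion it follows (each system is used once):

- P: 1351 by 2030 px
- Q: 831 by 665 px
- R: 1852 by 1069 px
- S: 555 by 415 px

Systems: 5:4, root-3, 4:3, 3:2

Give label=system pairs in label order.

Ratios: P ≈ 1.503; Q ≈ 1.250; R ≈ 1.732; S ≈ 1.337.
Targets: 5:4 ≈ 1.250; root-3 ≈ 1.732; 4:3 ≈ 1.333; 3:2 ≈ 1.500.

P=3:2, Q=5:4, R=root-3, S=4:3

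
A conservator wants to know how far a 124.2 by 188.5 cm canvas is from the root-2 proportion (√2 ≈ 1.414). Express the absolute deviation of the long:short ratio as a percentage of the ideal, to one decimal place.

Ratio = 188.5 / 124.2 ≈ 1.5177.
Ideal root-2 ≈ 1.4142. |1.5177 − 1.4142| / 1.4142 ≈ 7.32% → 7.3%.

7.3%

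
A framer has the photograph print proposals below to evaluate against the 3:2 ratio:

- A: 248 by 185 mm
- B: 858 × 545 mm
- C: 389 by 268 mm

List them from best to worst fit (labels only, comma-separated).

A: 248/185 ≈ 1.341 → |1.341 − 1.500| = 0.159
B: 858/545 ≈ 1.574 → |1.574 − 1.500| = 0.074
C: 389/268 ≈ 1.451 → |1.451 − 1.500| = 0.049

C, B, A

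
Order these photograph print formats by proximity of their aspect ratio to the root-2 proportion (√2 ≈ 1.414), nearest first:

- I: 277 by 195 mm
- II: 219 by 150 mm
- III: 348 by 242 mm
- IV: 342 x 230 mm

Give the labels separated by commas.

I: 277/195 ≈ 1.421 → |1.421 − 1.414| = 0.007
II: 219/150 ≈ 1.460 → |1.460 − 1.414| = 0.046
III: 348/242 ≈ 1.438 → |1.438 − 1.414| = 0.024
IV: 342/230 ≈ 1.487 → |1.487 − 1.414| = 0.073

I, III, II, IV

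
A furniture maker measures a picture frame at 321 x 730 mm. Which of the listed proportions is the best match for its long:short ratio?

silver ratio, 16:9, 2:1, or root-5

730/321 ≈ 2.274. Nearest candidates are root-5 (2.236, off by 0.038) and silver ratio (2.414, off by 0.140).

root-5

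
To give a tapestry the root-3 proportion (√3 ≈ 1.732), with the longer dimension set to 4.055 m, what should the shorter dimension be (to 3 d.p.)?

2.341 m

root-3 ≈ 1.73205.
Shorter side = 4.055 ÷ 1.73205 ≈ 2.34116 → 2.341 m.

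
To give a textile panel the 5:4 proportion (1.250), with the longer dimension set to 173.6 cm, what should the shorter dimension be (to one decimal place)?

138.9 cm

5:4 = 1.25000.
Shorter side = 173.6 ÷ 1.25000 ≈ 138.880 → 138.9 cm.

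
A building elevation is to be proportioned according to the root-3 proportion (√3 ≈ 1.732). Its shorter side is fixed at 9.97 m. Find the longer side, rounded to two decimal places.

root-3 ≈ 1.73205.
Longer side = 9.97 × 1.73205 ≈ 17.2685 → 17.27 m.

17.27 m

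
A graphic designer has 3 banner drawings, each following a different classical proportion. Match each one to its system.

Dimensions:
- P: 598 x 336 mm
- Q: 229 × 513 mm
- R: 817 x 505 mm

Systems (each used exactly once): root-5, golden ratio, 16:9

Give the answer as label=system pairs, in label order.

P=16:9, Q=root-5, R=golden ratio

Ratios: P ≈ 1.780; Q ≈ 2.240; R ≈ 1.618.
Targets: root-5 ≈ 2.236; golden ratio ≈ 1.618; 16:9 ≈ 1.778.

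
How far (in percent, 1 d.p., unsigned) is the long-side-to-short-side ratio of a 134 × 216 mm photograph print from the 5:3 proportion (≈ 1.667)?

3.3%

Ratio = 216 / 134 ≈ 1.6119.
Ideal 5:3 ≈ 1.6667. |1.6119 − 1.6667| / 1.6667 ≈ 3.29% → 3.3%.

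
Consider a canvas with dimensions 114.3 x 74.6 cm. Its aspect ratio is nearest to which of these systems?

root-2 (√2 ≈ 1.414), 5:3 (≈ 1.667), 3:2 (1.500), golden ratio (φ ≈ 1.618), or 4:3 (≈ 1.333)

3:2

114.3/74.6 ≈ 1.532. Nearest candidates are 3:2 (1.500, off by 0.032) and golden ratio (1.618, off by 0.086).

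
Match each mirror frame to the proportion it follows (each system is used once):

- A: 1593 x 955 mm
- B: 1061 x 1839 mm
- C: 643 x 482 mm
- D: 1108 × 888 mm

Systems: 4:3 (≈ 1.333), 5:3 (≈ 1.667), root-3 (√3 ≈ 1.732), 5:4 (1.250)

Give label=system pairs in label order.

A=5:3, B=root-3, C=4:3, D=5:4

A = 1593/955 ≈ 1.668 → 5:3 (1.667)
B = 1839/1061 ≈ 1.733 → root-3 (1.732)
C = 643/482 ≈ 1.334 → 4:3 (1.333)
D = 1108/888 ≈ 1.248 → 5:4 (1.250)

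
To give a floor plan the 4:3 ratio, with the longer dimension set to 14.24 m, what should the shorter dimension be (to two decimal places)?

4:3 ≈ 1.33333.
Shorter side = 14.24 ÷ 1.33333 ≈ 10.6800 → 10.68 m.

10.68 m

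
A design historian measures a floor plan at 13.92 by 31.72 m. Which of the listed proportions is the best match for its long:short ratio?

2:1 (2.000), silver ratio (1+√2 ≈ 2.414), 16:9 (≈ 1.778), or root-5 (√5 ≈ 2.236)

root-5

Ratio = 31.72 / 13.92 ≈ 2.279.
Distances: 2:1 2.000 (Δ 0.279); silver ratio 2.414 (Δ 0.135); 16:9 1.778 (Δ 0.501); root-5 2.236 (Δ 0.043).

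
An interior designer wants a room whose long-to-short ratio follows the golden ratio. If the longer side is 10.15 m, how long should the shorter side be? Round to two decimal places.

golden ratio ≈ 1.61803.
Shorter side = 10.15 ÷ 1.61803 ≈ 6.2731 → 6.27 m.

6.27 m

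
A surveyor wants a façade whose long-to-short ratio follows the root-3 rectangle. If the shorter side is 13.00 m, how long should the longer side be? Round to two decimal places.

22.52 m

root-3 ≈ 1.73205.
Longer side = 13.00 × 1.73205 ≈ 22.5167 → 22.52 m.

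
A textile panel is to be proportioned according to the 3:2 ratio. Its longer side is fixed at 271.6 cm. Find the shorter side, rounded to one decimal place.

3:2 = 1.50000.
Shorter side = 271.6 ÷ 1.50000 ≈ 181.067 → 181.1 cm.

181.1 cm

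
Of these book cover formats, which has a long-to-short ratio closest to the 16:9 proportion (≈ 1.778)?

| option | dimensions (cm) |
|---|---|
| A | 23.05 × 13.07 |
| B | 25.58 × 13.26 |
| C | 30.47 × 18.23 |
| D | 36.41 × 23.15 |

Ratios (long/short): A ≈ 1.764; B ≈ 1.929; C ≈ 1.671; D ≈ 1.573.
16:9 ≈ 1.778; option A is nearest (Δ 0.014).

A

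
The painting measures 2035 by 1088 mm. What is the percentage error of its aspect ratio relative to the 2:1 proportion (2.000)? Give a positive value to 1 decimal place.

Ratio = 2035 / 1088 ≈ 1.8704.
Ideal 2:1 = 2.0000. |1.8704 − 2.0000| / 2.0000 ≈ 6.48% → 6.5%.

6.5%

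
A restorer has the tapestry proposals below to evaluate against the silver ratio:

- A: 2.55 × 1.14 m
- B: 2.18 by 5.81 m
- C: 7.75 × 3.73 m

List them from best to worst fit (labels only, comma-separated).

A, B, C

A: 2.55/1.14 ≈ 2.237 → |2.237 − 2.414| = 0.177
B: 5.81/2.18 ≈ 2.665 → |2.665 − 2.414| = 0.251
C: 7.75/3.73 ≈ 2.078 → |2.078 − 2.414| = 0.336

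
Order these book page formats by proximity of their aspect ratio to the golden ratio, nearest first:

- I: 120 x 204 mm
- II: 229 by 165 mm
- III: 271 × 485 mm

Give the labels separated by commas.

I: 204/120 ≈ 1.700 → |1.700 − 1.618| = 0.082
II: 229/165 ≈ 1.388 → |1.388 − 1.618| = 0.230
III: 485/271 ≈ 1.790 → |1.790 − 1.618| = 0.172

I, III, II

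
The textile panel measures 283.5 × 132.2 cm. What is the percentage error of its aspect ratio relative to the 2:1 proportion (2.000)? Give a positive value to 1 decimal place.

7.2%

Ratio = 283.5 / 132.2 ≈ 2.1445.
Ideal 2:1 = 2.0000. |2.1445 − 2.0000| / 2.0000 ≈ 7.22% → 7.2%.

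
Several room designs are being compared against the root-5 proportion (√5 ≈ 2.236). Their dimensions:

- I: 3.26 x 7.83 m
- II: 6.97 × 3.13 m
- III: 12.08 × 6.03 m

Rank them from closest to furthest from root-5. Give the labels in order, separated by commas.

I: 7.83/3.26 ≈ 2.402 → |2.402 − 2.236| = 0.166
II: 6.97/3.13 ≈ 2.227 → |2.227 − 2.236| = 0.009
III: 12.08/6.03 ≈ 2.003 → |2.003 − 2.236| = 0.233

II, I, III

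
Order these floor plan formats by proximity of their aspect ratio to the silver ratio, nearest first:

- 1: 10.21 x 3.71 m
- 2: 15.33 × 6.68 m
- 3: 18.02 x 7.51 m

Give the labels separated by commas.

3, 2, 1

1: 10.21/3.71 ≈ 2.752 → |2.752 − 2.414| = 0.338
2: 15.33/6.68 ≈ 2.295 → |2.295 − 2.414| = 0.119
3: 18.02/7.51 ≈ 2.399 → |2.399 − 2.414| = 0.015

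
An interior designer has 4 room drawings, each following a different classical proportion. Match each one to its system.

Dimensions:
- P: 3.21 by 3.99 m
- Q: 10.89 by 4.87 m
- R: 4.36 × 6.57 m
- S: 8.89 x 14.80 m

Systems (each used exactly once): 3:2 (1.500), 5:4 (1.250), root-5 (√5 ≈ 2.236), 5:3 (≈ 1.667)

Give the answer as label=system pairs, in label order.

Ratios: P ≈ 1.243; Q ≈ 2.236; R ≈ 1.507; S ≈ 1.665.
Targets: 3:2 ≈ 1.500; 5:4 ≈ 1.250; root-5 ≈ 2.236; 5:3 ≈ 1.667.

P=5:4, Q=root-5, R=3:2, S=5:3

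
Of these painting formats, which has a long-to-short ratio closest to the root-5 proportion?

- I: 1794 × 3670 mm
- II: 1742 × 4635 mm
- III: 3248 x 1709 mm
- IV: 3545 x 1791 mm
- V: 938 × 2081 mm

Target root-5 ≈ 2.236.
I: 2.046 (Δ0.190)  II: 2.661 (Δ0.425)  III: 1.901 (Δ0.335)  IV: 1.979 (Δ0.257)  V: 2.219 (Δ0.017)

V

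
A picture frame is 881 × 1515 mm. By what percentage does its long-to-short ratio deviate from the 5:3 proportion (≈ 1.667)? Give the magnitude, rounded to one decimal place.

Ratio = 1515 / 881 ≈ 1.7196.
Ideal 5:3 ≈ 1.6667. |1.7196 − 1.6667| / 1.6667 ≈ 3.17% → 3.2%.

3.2%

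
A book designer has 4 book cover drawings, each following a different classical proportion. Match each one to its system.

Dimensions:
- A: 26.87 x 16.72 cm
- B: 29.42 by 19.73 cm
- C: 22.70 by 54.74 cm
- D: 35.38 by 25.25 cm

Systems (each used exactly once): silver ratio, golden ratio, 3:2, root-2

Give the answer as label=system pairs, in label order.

A=golden ratio, B=3:2, C=silver ratio, D=root-2

A = 26.87/16.72 ≈ 1.607 → golden ratio (1.618)
B = 29.42/19.73 ≈ 1.491 → 3:2 (1.500)
C = 54.74/22.70 ≈ 2.411 → silver ratio (2.414)
D = 35.38/25.25 ≈ 1.401 → root-2 (1.414)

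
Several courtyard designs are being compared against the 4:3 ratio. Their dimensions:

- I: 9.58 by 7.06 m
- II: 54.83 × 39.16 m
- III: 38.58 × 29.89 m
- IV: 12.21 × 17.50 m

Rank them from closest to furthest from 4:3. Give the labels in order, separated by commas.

I: 9.58/7.06 ≈ 1.357 → |1.357 − 1.333| = 0.024
II: 54.83/39.16 ≈ 1.400 → |1.400 − 1.333| = 0.067
III: 38.58/29.89 ≈ 1.291 → |1.291 − 1.333| = 0.042
IV: 17.50/12.21 ≈ 1.433 → |1.433 − 1.333| = 0.100

I, III, II, IV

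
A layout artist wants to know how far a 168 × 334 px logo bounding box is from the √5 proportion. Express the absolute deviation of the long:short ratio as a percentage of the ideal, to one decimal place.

11.1%

Ratio = 334 / 168 ≈ 1.9881.
Ideal root-5 ≈ 2.2361. |1.9881 − 2.2361| / 2.2361 ≈ 11.09% → 11.1%.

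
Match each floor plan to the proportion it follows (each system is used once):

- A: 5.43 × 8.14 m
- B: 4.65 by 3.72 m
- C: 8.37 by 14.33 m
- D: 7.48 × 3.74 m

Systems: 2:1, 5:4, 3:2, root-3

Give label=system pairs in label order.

A=3:2, B=5:4, C=root-3, D=2:1

Ratios: A ≈ 1.499; B ≈ 1.250; C ≈ 1.712; D ≈ 2.000.
Targets: 2:1 ≈ 2.000; 5:4 ≈ 1.250; 3:2 ≈ 1.500; root-3 ≈ 1.732.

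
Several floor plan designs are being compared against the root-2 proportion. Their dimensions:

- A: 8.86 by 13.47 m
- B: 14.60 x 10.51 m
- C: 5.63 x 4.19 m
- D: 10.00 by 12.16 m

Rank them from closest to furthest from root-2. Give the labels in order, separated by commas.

B, C, A, D

Ratios: A = 13.47 / 8.86 ≈ 1.520; B = 14.60 / 10.51 ≈ 1.389; C = 5.63 / 4.19 ≈ 1.344; D = 12.16 / 10.00 ≈ 1.216.
|Δ from 1.414|: A 0.106; B 0.025; C 0.070; D 0.198.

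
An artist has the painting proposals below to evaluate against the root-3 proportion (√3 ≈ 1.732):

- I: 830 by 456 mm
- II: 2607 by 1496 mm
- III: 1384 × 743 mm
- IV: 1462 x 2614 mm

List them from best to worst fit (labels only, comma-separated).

I: 830/456 ≈ 1.820 → |1.820 − 1.732| = 0.088
II: 2607/1496 ≈ 1.743 → |1.743 − 1.732| = 0.011
III: 1384/743 ≈ 1.863 → |1.863 − 1.732| = 0.131
IV: 2614/1462 ≈ 1.788 → |1.788 − 1.732| = 0.056

II, IV, I, III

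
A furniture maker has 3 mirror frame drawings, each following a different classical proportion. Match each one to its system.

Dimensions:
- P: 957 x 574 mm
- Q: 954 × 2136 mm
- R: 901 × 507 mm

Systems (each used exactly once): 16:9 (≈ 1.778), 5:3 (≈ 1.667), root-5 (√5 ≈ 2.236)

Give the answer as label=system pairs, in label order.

P = 957/574 ≈ 1.667 → 5:3 (1.667)
Q = 2136/954 ≈ 2.239 → root-5 (2.236)
R = 901/507 ≈ 1.777 → 16:9 (1.778)

P=5:3, Q=root-5, R=16:9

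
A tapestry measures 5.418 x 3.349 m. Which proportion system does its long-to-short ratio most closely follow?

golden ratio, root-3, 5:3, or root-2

golden ratio

Ratio = 5.418 / 3.349 ≈ 1.618.
Distances: golden ratio 1.618 (Δ 0.000); root-3 1.732 (Δ 0.114); 5:3 1.667 (Δ 0.049); root-2 1.414 (Δ 0.204).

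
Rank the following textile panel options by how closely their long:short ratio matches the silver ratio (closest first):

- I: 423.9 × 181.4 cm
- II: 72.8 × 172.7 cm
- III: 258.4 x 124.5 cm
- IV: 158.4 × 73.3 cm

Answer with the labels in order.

I: 423.9/181.4 ≈ 2.337 → |2.337 − 2.414| = 0.077
II: 172.7/72.8 ≈ 2.372 → |2.372 − 2.414| = 0.042
III: 258.4/124.5 ≈ 2.076 → |2.076 − 2.414| = 0.338
IV: 158.4/73.3 ≈ 2.161 → |2.161 − 2.414| = 0.253

II, I, IV, III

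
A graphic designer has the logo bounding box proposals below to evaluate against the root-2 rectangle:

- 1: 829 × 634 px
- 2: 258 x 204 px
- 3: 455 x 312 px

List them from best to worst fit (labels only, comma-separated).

Ratios: 1 = 829 / 634 ≈ 1.308; 2 = 258 / 204 ≈ 1.265; 3 = 455 / 312 ≈ 1.458.
|Δ from 1.414|: 1 0.106; 2 0.149; 3 0.044.

3, 1, 2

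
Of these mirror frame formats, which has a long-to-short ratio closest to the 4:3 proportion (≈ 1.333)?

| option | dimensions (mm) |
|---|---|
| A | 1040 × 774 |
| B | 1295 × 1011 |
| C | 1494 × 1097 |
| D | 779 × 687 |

A

Ratios (long/short): A ≈ 1.344; B ≈ 1.281; C ≈ 1.362; D ≈ 1.134.
4:3 ≈ 1.333; option A is nearest (Δ 0.011).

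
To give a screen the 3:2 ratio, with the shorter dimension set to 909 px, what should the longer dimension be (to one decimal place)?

3:2 = 1.50000.
Longer side = 909 × 1.50000 ≈ 1363.500 → 1363.5 px.

1363.5 px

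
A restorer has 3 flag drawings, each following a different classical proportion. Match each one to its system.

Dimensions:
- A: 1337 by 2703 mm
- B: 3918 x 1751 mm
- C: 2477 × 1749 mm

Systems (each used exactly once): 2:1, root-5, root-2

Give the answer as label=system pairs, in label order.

A=2:1, B=root-5, C=root-2

Ratios: A ≈ 2.022; B ≈ 2.238; C ≈ 1.416.
Targets: 2:1 ≈ 2.000; root-5 ≈ 2.236; root-2 ≈ 1.414.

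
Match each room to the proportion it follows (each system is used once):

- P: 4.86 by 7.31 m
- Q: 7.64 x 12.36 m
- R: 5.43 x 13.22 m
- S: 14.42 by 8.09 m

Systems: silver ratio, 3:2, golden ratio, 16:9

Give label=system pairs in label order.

P=3:2, Q=golden ratio, R=silver ratio, S=16:9

P = 7.31/4.86 ≈ 1.504 → 3:2 (1.500)
Q = 12.36/7.64 ≈ 1.618 → golden ratio (1.618)
R = 13.22/5.43 ≈ 2.435 → silver ratio (2.414)
S = 14.42/8.09 ≈ 1.782 → 16:9 (1.778)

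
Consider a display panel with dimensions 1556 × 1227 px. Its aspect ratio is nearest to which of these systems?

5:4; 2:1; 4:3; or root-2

5:4

Ratio = 1556 / 1227 ≈ 1.268.
Distances: 5:4 1.250 (Δ 0.018); 2:1 2.000 (Δ 0.732); 4:3 1.333 (Δ 0.065); root-2 1.414 (Δ 0.146).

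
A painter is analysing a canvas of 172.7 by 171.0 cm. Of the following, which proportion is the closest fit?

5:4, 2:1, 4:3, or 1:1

1:1

Ratio = 172.7 / 171.0 ≈ 1.010.
Distances: 5:4 1.250 (Δ 0.240); 2:1 2.000 (Δ 0.990); 4:3 1.333 (Δ 0.323); 1:1 1.000 (Δ 0.010).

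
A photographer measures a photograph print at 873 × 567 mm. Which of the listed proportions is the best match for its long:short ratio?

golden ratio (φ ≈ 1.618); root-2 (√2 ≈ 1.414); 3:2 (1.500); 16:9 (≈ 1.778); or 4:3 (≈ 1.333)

873/567 ≈ 1.540. Nearest candidates are 3:2 (1.500, off by 0.040) and golden ratio (1.618, off by 0.078).

3:2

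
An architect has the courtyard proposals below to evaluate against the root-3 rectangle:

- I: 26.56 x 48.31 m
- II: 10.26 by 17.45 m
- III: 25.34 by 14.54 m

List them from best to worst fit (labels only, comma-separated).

I: 48.31/26.56 ≈ 1.819 → |1.819 − 1.732| = 0.087
II: 17.45/10.26 ≈ 1.701 → |1.701 − 1.732| = 0.031
III: 25.34/14.54 ≈ 1.743 → |1.743 − 1.732| = 0.011

III, II, I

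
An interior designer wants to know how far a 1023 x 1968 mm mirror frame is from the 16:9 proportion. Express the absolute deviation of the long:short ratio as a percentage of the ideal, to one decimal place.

Ratio = 1968 / 1023 ≈ 1.9238.
Ideal 16:9 ≈ 1.7778. |1.9238 − 1.7778| / 1.7778 ≈ 8.21% → 8.2%.

8.2%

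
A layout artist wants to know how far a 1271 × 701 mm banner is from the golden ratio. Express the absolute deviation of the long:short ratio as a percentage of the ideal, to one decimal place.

12.1%

Ratio = 1271 / 701 ≈ 1.8131.
Ideal golden ratio ≈ 1.6180. |1.8131 − 1.6180| / 1.6180 ≈ 12.06% → 12.1%.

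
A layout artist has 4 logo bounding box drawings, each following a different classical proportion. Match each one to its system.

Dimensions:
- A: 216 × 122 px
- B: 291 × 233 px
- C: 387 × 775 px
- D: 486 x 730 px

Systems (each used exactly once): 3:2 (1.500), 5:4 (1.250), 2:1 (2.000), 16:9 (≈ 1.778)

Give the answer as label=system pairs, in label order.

A = 216/122 ≈ 1.770 → 16:9 (1.778)
B = 291/233 ≈ 1.249 → 5:4 (1.250)
C = 775/387 ≈ 2.003 → 2:1 (2.000)
D = 730/486 ≈ 1.502 → 3:2 (1.500)

A=16:9, B=5:4, C=2:1, D=3:2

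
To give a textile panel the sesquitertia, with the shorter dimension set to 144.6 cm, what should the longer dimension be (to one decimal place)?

192.8 cm

4:3 ≈ 1.33333.
Longer side = 144.6 × 1.33333 ≈ 192.800 → 192.8 cm.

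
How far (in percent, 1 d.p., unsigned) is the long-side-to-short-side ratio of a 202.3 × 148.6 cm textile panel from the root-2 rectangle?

3.7%

Ratio = 202.3 / 148.6 ≈ 1.3614.
Ideal root-2 ≈ 1.4142. |1.3614 − 1.4142| / 1.4142 ≈ 3.73% → 3.7%.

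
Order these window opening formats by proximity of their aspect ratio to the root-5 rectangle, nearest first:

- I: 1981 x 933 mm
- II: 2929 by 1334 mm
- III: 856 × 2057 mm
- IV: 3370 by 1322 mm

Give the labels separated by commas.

II, I, III, IV

Ratios: I = 1981 / 933 ≈ 2.123; II = 2929 / 1334 ≈ 2.196; III = 2057 / 856 ≈ 2.403; IV = 3370 / 1322 ≈ 2.549.
|Δ from 2.236|: I 0.113; II 0.040; III 0.167; IV 0.313.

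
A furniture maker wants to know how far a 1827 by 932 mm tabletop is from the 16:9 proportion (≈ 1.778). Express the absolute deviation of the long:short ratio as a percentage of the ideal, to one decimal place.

Ratio = 1827 / 932 ≈ 1.9603.
Ideal 16:9 ≈ 1.7778. |1.9603 − 1.7778| / 1.7778 ≈ 10.27% → 10.3%.

10.3%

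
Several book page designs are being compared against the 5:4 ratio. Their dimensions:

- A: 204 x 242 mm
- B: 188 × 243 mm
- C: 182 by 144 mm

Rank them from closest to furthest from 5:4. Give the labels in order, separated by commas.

C, B, A

Ratios: A = 242 / 204 ≈ 1.186; B = 243 / 188 ≈ 1.293; C = 182 / 144 ≈ 1.264.
|Δ from 1.250|: A 0.064; B 0.043; C 0.014.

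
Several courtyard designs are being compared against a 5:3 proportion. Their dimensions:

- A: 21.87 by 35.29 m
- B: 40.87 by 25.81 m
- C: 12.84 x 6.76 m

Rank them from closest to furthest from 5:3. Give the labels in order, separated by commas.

A, B, C

A: 35.29/21.87 ≈ 1.614 → |1.614 − 1.667| = 0.053
B: 40.87/25.81 ≈ 1.583 → |1.583 − 1.667| = 0.084
C: 12.84/6.76 ≈ 1.899 → |1.899 − 1.667| = 0.232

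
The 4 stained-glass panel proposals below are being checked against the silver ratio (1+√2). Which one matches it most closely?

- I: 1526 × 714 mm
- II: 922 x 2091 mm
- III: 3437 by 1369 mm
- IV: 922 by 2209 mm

IV

Ratios (long/short): I ≈ 2.137; II ≈ 2.268; III ≈ 2.511; IV ≈ 2.396.
silver ratio ≈ 2.414; option IV is nearest (Δ 0.018).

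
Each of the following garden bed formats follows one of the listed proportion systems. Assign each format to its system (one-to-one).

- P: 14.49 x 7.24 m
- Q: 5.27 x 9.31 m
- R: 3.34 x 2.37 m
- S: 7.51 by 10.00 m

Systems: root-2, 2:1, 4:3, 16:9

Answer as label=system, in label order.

P = 14.49/7.24 ≈ 2.001 → 2:1 (2.000)
Q = 9.31/5.27 ≈ 1.767 → 16:9 (1.778)
R = 3.34/2.37 ≈ 1.409 → root-2 (1.414)
S = 10.00/7.51 ≈ 1.332 → 4:3 (1.333)

P=2:1, Q=16:9, R=root-2, S=4:3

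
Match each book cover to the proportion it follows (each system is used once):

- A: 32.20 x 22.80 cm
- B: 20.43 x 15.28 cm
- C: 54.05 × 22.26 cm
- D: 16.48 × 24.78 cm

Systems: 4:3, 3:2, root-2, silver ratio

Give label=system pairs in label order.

A = 32.20/22.80 ≈ 1.412 → root-2 (1.414)
B = 20.43/15.28 ≈ 1.337 → 4:3 (1.333)
C = 54.05/22.26 ≈ 2.428 → silver ratio (2.414)
D = 24.78/16.48 ≈ 1.504 → 3:2 (1.500)

A=root-2, B=4:3, C=silver ratio, D=3:2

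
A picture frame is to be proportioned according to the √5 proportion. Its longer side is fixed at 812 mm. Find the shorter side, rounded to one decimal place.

root-5 ≈ 2.23607.
Shorter side = 812 ÷ 2.23607 ≈ 363.137 → 363.1 mm.

363.1 mm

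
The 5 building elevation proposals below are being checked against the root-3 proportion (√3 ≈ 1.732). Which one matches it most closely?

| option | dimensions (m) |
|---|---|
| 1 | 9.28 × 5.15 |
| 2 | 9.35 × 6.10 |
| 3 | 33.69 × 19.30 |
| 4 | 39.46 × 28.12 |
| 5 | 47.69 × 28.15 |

Target root-3 ≈ 1.732.
1: 1.802 (Δ0.070)  2: 1.533 (Δ0.199)  3: 1.746 (Δ0.014)  4: 1.403 (Δ0.329)  5: 1.694 (Δ0.038)

3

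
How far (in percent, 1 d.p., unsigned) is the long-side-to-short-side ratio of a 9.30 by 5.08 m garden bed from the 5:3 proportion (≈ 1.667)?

9.8%

Ratio = 9.30 / 5.08 ≈ 1.8307.
Ideal 5:3 ≈ 1.6667. |1.8307 − 1.6667| / 1.6667 ≈ 9.84% → 9.8%.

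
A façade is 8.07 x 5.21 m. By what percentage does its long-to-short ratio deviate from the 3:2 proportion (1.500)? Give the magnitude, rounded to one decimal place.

3.3%

Ratio = 8.07 / 5.21 ≈ 1.5489.
Ideal 3:2 = 1.5000. |1.5489 − 1.5000| / 1.5000 ≈ 3.26% → 3.3%.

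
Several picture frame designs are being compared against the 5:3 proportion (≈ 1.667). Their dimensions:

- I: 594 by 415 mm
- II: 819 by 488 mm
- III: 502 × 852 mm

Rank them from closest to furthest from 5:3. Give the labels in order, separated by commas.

II, III, I

I: 594/415 ≈ 1.431 → |1.431 − 1.667| = 0.236
II: 819/488 ≈ 1.678 → |1.678 − 1.667| = 0.011
III: 852/502 ≈ 1.697 → |1.697 − 1.667| = 0.030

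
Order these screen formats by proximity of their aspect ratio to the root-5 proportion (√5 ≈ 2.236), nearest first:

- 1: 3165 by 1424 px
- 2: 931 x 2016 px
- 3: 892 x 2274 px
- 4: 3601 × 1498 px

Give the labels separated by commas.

1, 2, 4, 3

1: 3165/1424 ≈ 2.223 → |2.223 − 2.236| = 0.013
2: 2016/931 ≈ 2.165 → |2.165 − 2.236| = 0.071
3: 2274/892 ≈ 2.549 → |2.549 − 2.236| = 0.313
4: 3601/1498 ≈ 2.404 → |2.404 − 2.236| = 0.168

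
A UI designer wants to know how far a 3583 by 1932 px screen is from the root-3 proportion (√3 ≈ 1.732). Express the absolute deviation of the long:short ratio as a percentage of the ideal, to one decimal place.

Ratio = 3583 / 1932 ≈ 1.8546.
Ideal root-3 ≈ 1.7321. |1.8546 − 1.7321| / 1.7321 ≈ 7.07% → 7.1%.

7.1%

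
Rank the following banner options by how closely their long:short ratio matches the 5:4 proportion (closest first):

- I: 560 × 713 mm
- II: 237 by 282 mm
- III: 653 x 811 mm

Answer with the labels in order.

I: 713/560 ≈ 1.273 → |1.273 − 1.250| = 0.023
II: 282/237 ≈ 1.190 → |1.190 − 1.250| = 0.060
III: 811/653 ≈ 1.242 → |1.242 − 1.250| = 0.008

III, I, II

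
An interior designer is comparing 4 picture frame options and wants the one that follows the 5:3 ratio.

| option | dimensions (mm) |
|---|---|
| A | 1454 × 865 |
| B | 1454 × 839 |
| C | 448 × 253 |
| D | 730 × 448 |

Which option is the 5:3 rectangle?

A

Target 5:3 ≈ 1.667.
A: 1.681 (Δ0.014)  B: 1.733 (Δ0.066)  C: 1.771 (Δ0.104)  D: 1.629 (Δ0.038)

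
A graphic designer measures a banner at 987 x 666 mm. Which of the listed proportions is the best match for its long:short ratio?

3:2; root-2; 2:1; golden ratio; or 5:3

3:2

987/666 ≈ 1.482. Nearest candidates are 3:2 (1.500, off by 0.018) and root-2 (1.414, off by 0.068).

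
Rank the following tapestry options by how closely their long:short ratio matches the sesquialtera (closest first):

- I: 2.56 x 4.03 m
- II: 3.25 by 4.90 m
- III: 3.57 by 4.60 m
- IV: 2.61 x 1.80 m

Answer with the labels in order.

II, IV, I, III

I: 4.03/2.56 ≈ 1.574 → |1.574 − 1.500| = 0.074
II: 4.90/3.25 ≈ 1.508 → |1.508 − 1.500| = 0.008
III: 4.60/3.57 ≈ 1.289 → |1.289 − 1.500| = 0.211
IV: 2.61/1.80 ≈ 1.450 → |1.450 − 1.500| = 0.050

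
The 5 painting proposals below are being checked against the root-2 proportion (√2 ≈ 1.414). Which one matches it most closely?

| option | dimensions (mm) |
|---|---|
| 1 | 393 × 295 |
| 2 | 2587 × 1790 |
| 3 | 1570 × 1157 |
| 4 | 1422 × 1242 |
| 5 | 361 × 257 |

5

Ratios (long/short): 1 ≈ 1.332; 2 ≈ 1.445; 3 ≈ 1.357; 4 ≈ 1.145; 5 ≈ 1.405.
root-2 ≈ 1.414; option 5 is nearest (Δ 0.009).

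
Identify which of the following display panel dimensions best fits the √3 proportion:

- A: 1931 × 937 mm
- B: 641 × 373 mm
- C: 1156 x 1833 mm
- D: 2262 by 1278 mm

B

Target root-3 ≈ 1.732.
A: 2.061 (Δ0.329)  B: 1.718 (Δ0.014)  C: 1.586 (Δ0.146)  D: 1.770 (Δ0.038)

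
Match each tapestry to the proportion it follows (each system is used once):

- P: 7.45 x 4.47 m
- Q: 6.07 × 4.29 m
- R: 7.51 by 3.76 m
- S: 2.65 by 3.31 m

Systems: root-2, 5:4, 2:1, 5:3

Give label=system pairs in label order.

P=5:3, Q=root-2, R=2:1, S=5:4

Ratios: P ≈ 1.667; Q ≈ 1.415; R ≈ 1.997; S ≈ 1.249.
Targets: root-2 ≈ 1.414; 5:4 ≈ 1.250; 2:1 ≈ 2.000; 5:3 ≈ 1.667.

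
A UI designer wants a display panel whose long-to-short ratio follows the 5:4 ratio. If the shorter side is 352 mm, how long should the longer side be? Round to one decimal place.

440.0 mm

5:4 = 1.25000.
Longer side = 352 × 1.25000 ≈ 440.000 → 440.0 mm.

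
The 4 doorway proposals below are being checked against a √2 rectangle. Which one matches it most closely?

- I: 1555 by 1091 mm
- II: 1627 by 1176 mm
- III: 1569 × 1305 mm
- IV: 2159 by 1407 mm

Target root-2 ≈ 1.414.
I: 1.425 (Δ0.011)  II: 1.384 (Δ0.030)  III: 1.202 (Δ0.212)  IV: 1.534 (Δ0.120)

I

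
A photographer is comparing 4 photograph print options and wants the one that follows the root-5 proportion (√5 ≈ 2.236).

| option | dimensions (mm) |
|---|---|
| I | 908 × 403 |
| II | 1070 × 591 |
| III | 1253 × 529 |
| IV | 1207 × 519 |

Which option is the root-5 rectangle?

I

Ratios (long/short): I ≈ 2.253; II ≈ 1.810; III ≈ 2.369; IV ≈ 2.326.
root-5 ≈ 2.236; option I is nearest (Δ 0.017).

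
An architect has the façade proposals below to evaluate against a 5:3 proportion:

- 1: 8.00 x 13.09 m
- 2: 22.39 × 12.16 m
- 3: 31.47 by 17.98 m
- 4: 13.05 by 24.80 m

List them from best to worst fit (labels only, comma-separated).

1: 13.09/8.00 ≈ 1.636 → |1.636 − 1.667| = 0.031
2: 22.39/12.16 ≈ 1.841 → |1.841 − 1.667| = 0.174
3: 31.47/17.98 ≈ 1.750 → |1.750 − 1.667| = 0.083
4: 24.80/13.05 ≈ 1.900 → |1.900 − 1.667| = 0.233

1, 3, 2, 4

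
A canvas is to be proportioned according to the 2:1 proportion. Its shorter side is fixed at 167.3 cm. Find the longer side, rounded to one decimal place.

334.6 cm

2:1 = 2.00000.
Longer side = 167.3 × 2.00000 ≈ 334.600 → 334.6 cm.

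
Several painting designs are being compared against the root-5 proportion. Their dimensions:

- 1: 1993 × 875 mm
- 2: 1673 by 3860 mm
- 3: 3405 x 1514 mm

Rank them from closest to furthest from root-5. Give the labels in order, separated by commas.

Ratios: 1 = 1993 / 875 ≈ 2.278; 2 = 3860 / 1673 ≈ 2.307; 3 = 3405 / 1514 ≈ 2.249.
|Δ from 2.236|: 1 0.042; 2 0.071; 3 0.013.

3, 1, 2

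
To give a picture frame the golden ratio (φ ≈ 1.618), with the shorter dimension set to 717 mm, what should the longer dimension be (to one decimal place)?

golden ratio ≈ 1.61803.
Longer side = 717 × 1.61803 ≈ 1160.128 → 1160.1 mm.

1160.1 mm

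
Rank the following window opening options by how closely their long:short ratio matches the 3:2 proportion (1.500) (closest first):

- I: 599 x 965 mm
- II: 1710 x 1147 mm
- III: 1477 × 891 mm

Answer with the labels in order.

II, I, III

I: 965/599 ≈ 1.611 → |1.611 − 1.500| = 0.111
II: 1710/1147 ≈ 1.491 → |1.491 − 1.500| = 0.009
III: 1477/891 ≈ 1.658 → |1.658 − 1.500| = 0.158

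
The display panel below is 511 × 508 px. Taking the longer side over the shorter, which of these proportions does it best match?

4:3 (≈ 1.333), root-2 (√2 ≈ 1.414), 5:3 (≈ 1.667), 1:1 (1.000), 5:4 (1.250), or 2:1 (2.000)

511/508 ≈ 1.006. Nearest candidates are 1:1 (1.000, off by 0.006) and 5:4 (1.250, off by 0.244).

1:1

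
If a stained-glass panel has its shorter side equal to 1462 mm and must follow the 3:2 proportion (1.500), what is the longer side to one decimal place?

3:2 = 1.50000.
Longer side = 1462 × 1.50000 ≈ 2193.000 → 2193.0 mm.

2193.0 mm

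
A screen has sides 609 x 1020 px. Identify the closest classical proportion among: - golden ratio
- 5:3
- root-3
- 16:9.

5:3

1020/609 ≈ 1.675. Nearest candidates are 5:3 (1.667, off by 0.008) and golden ratio (1.618, off by 0.057).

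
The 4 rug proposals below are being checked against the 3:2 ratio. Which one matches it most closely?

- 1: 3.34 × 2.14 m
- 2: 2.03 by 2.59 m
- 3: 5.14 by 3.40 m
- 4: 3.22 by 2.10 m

3

Target 3:2 ≈ 1.500.
1: 1.561 (Δ0.061)  2: 1.276 (Δ0.224)  3: 1.512 (Δ0.012)  4: 1.533 (Δ0.033)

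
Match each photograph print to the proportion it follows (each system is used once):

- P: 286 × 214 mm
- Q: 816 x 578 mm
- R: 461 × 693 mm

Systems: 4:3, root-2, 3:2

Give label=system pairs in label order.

P=4:3, Q=root-2, R=3:2

Ratios: P ≈ 1.336; Q ≈ 1.412; R ≈ 1.503.
Targets: 4:3 ≈ 1.333; root-2 ≈ 1.414; 3:2 ≈ 1.500.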